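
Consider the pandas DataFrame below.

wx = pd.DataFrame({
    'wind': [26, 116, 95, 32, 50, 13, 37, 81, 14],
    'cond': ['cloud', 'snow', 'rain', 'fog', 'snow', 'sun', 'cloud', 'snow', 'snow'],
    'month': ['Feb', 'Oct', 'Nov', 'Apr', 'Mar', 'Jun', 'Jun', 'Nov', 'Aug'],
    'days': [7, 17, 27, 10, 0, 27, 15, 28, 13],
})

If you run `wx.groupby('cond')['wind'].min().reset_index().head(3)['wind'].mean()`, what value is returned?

group by cond, min of wind:
cond
cloud    26
fog      32
rain     95
snow     14
sun      13
Name: wind, dtype: int64
reset_index():
    cond  wind
0  cloud    26
1    fog    32
2   rain    95
3   snow    14
4    sun    13
take first 3 rows:
    cond  wind
0  cloud    26
1    fog    32
2   rain    95
The mean of column 'wind' is 51.0.

51.0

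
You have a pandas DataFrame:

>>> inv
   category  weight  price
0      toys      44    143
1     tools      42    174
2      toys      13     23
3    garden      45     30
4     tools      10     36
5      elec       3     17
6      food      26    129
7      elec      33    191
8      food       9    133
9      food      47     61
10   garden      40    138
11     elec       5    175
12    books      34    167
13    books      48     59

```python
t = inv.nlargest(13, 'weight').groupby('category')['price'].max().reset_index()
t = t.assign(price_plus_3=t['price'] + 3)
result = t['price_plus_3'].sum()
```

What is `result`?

take 13 rows with largest weight:
   category  weight  price
13    books      48     59
9      food      47     61
3    garden      45     30
0      toys      44    143
1     tools      42    174
10   garden      40    138
12    books      34    167
7      elec      33    191
6      food      26    129
2      toys      13     23
4     tools      10     36
8      food       9    133
11     elec       5    175
group by category, max of price:
category
books     167
elec      191
food      133
garden    138
tools     174
toys      143
Name: price, dtype: int64
reset_index():
  category  price
0    books    167
1     elec    191
2     food    133
3   garden    138
4    tools    174
5     toys    143
add column price_plus_3 = t['price'] + 3:
  category  price  price_plus_3
0    books    167           170
1     elec    191           194
2     food    133           136
3   garden    138           141
4    tools    174           177
5     toys    143           146

964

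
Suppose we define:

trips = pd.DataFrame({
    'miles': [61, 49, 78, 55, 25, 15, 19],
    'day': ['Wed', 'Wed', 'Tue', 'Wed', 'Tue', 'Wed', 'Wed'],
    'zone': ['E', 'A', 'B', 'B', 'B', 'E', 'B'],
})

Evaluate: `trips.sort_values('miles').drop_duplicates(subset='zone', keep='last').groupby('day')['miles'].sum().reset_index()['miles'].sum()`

sort by miles:
   miles  day zone
5     15  Wed    E
6     19  Wed    B
4     25  Tue    B
1     49  Wed    A
3     55  Wed    B
0     61  Wed    E
2     78  Tue    B
drop duplicate zone (keep=last):
   miles  day zone
1     49  Wed    A
0     61  Wed    E
2     78  Tue    B
group by day, sum of miles:
day
Tue     78
Wed    110
Name: miles, dtype: int64
reset_index():
   day  miles
0  Tue     78
1  Wed    110
Reading off the sum of column 'miles', we get 188.

188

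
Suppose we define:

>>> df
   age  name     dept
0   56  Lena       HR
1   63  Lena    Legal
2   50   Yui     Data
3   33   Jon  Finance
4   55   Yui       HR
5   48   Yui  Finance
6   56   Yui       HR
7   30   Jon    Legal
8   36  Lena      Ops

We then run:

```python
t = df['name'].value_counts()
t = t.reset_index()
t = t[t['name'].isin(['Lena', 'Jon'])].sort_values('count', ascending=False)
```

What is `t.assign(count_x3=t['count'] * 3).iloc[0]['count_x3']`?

value_counts of name:
name
Yui     4
Lena    3
Jon     2
Name: count, dtype: int64
reset_index():
   name  count
0   Yui      4
1  Lena      3
2   Jon      2
filter rows where name in ['Lena', 'Jon']:
   name  count
1  Lena      3
2   Jon      2
sort by count descending:
   name  count
1  Lena      3
2   Jon      2
add column count_x3 = t['count'] * 3:
   name  count  count_x3
1  Lena      3         9
2   Jon      2         6

9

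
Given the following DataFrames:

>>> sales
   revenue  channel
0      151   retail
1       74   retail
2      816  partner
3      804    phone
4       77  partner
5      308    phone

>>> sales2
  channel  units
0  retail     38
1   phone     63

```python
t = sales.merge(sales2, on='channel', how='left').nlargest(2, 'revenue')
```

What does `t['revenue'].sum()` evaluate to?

1620

merge on 'channel' (how='left') → 6 rows:
   revenue  channel  units
0      151   retail   38.0
1       74   retail   38.0
2      816  partner    NaN
3      804    phone   63.0
4       77  partner    NaN
5      308    phone   63.0
take 2 rows with largest revenue:
   revenue  channel  units
2      816  partner    NaN
3      804    phone   63.0
Reading off the sum of column 'revenue', we get 1620.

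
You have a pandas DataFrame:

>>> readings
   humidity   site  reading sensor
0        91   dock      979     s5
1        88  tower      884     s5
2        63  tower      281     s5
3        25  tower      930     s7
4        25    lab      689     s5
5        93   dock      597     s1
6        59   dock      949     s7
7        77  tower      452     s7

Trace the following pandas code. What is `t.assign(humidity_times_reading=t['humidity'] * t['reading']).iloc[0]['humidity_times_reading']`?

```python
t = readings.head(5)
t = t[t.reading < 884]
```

take first 5 rows:
   humidity   site  reading sensor
0        91   dock      979     s5
1        88  tower      884     s5
2        63  tower      281     s5
3        25  tower      930     s7
4        25    lab      689     s5
filter rows where reading < 884:
   humidity   site  reading sensor
2        63  tower      281     s5
4        25    lab      689     s5
add column humidity_times_reading = t['humidity'] * t['reading']:
   humidity   site  reading sensor  humidity_times_reading
2        63  tower      281     s5                   17703
4        25    lab      689     s5                   17225
Reading off the value at position 0, column 'humidity_times_reading', we get 17703.

17703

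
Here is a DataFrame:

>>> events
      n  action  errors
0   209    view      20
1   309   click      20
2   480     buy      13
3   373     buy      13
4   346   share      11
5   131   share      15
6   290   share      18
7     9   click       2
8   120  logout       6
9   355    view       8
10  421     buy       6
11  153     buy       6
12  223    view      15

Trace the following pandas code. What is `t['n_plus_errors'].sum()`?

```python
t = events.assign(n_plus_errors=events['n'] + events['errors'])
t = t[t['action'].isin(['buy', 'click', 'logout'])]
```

add column n_plus_errors = events['n'] + events['errors']:
      n  action  errors  n_plus_errors
0   209    view      20            229
1   309   click      20            329
2   480     buy      13            493
3   373     buy      13            386
4   346   share      11            357
5   131   share      15            146
6   290   share      18            308
7     9   click       2             11
8   120  logout       6            126
9   355    view       8            363
10  421     buy       6            427
11  153     buy       6            159
12  223    view      15            238
filter rows where action in ['buy', 'click', 'logout']:
      n  action  errors  n_plus_errors
1   309   click      20            329
2   480     buy      13            493
3   373     buy      13            386
7     9   click       2             11
8   120  logout       6            126
10  421     buy       6            427
11  153     buy       6            159

1931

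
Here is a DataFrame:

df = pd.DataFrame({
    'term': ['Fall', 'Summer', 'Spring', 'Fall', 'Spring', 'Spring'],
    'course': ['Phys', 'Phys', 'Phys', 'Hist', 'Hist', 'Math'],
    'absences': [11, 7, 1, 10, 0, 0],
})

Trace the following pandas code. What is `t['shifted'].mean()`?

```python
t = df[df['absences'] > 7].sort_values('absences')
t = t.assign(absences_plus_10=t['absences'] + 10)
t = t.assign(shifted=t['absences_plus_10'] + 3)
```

filter rows where absences > 7:
   term course  absences
0  Fall   Phys        11
3  Fall   Hist        10
sort by absences:
   term course  absences
3  Fall   Hist        10
0  Fall   Phys        11
add column absences_plus_10 = t['absences'] + 10:
   term course  absences  absences_plus_10
3  Fall   Hist        10                20
0  Fall   Phys        11                21
add column shifted = t['absences_plus_10'] + 3:
   term course  absences  absences_plus_10  shifted
3  Fall   Hist        10                20       23
0  Fall   Phys        11                21       24

23.5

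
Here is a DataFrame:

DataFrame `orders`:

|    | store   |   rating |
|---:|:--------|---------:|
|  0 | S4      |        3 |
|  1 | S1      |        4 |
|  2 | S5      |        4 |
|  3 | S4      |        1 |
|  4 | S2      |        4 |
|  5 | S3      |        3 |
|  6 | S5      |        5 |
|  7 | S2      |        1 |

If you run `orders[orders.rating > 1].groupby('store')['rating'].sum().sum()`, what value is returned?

23

filter rows where rating > 1:
  store  rating
0    S4       3
1    S1       4
2    S5       4
4    S2       4
5    S3       3
6    S5       5
group by store, sum of rating:
store
S1    4
S2    4
S3    3
S4    3
S5    9
Name: rating, dtype: int64
sum of the resulting series → 23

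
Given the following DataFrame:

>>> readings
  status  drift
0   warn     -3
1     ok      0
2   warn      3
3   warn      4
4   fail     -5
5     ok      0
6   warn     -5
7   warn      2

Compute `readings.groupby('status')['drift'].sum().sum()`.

group by status, sum of drift:
status
fail   -5
ok      0
warn    1
Name: drift, dtype: int64

-4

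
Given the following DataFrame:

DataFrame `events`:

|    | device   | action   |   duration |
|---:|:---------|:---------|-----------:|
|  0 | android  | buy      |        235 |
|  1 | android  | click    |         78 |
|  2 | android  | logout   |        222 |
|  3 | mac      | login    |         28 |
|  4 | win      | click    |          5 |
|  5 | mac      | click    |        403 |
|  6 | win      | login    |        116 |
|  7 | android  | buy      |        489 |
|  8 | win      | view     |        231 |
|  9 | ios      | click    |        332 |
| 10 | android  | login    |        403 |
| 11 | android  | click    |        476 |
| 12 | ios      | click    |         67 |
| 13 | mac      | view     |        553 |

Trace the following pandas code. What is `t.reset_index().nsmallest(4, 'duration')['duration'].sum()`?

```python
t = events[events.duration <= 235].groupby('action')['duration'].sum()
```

filter rows where duration <= 235:
     device  action  duration
0   android     buy       235
1   android   click        78
2   android  logout       222
3       mac   login        28
4       win   click         5
6       win   login       116
8       win    view       231
12      ios   click        67
group by action, sum of duration:
action
buy       235
click     150
login     144
logout    222
view      231
Name: duration, dtype: int64
reset_index():
   action  duration
0     buy       235
1   click       150
2   login       144
3  logout       222
4    view       231
take 4 rows with smallest duration:
   action  duration
2   login       144
1   click       150
3  logout       222
4    view       231

747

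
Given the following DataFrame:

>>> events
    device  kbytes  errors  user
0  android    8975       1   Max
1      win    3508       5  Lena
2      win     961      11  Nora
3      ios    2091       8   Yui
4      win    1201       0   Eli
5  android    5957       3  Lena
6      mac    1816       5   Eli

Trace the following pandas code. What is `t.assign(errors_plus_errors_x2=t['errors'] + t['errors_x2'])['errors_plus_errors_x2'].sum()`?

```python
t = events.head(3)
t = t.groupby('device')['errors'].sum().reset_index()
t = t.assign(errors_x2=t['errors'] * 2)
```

51

take first 3 rows:
    device  kbytes  errors  user
0  android    8975       1   Max
1      win    3508       5  Lena
2      win     961      11  Nora
group by device, sum of errors:
device
android     1
win        16
Name: errors, dtype: int64
reset_index():
    device  errors
0  android       1
1      win      16
add column errors_x2 = t['errors'] * 2:
    device  errors  errors_x2
0  android       1          2
1      win      16         32
add column errors_plus_errors_x2 = t['errors'] + t['errors_x2']:
    device  errors  errors_x2  errors_plus_errors_x2
0  android       1          2                      3
1      win      16         32                     48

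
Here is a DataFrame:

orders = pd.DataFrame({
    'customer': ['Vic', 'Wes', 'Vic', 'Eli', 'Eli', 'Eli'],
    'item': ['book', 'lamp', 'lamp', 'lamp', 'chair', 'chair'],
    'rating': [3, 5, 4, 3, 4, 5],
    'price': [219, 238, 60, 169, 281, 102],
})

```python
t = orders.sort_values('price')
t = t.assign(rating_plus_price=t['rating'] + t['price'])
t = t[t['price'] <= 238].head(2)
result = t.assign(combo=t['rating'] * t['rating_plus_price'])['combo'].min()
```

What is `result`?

sort by price:
  customer   item  rating  price
2      Vic   lamp       4     60
5      Eli  chair       5    102
3      Eli   lamp       3    169
0      Vic   book       3    219
1      Wes   lamp       5    238
4      Eli  chair       4    281
add column rating_plus_price = t['rating'] + t['price']:
  customer   item  rating  price  rating_plus_price
2      Vic   lamp       4     60                 64
5      Eli  chair       5    102                107
3      Eli   lamp       3    169                172
0      Vic   book       3    219                222
1      Wes   lamp       5    238                243
4      Eli  chair       4    281                285
filter rows where price <= 238:
  customer   item  rating  price  rating_plus_price
2      Vic   lamp       4     60                 64
5      Eli  chair       5    102                107
3      Eli   lamp       3    169                172
0      Vic   book       3    219                222
1      Wes   lamp       5    238                243
take first 2 rows:
  customer   item  rating  price  rating_plus_price
2      Vic   lamp       4     60                 64
5      Eli  chair       5    102                107
add column combo = t['rating'] * t['rating_plus_price']:
  customer   item  rating  price  rating_plus_price  combo
2      Vic   lamp       4     60                 64    256
5      Eli  chair       5    102                107    535
min of column 'combo' → 256

256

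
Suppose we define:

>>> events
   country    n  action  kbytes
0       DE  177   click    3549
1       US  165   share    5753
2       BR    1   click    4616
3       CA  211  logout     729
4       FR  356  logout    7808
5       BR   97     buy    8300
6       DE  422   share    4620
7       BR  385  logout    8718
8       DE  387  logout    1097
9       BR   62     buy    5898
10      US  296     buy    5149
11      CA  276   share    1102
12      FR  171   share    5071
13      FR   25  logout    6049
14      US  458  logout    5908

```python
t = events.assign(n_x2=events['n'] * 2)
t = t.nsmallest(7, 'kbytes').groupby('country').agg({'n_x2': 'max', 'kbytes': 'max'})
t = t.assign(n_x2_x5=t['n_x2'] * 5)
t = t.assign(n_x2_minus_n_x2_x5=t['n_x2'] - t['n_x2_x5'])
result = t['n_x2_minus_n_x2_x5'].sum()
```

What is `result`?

-6960

add column n_x2 = events['n'] * 2:
   country    n  action  kbytes  n_x2
0       DE  177   click    3549   354
1       US  165   share    5753   330
2       BR    1   click    4616     2
3       CA  211  logout     729   422
4       FR  356  logout    7808   712
5       BR   97     buy    8300   194
6       DE  422   share    4620   844
7       BR  385  logout    8718   770
8       DE  387  logout    1097   774
9       BR   62     buy    5898   124
10      US  296     buy    5149   592
11      CA  276   share    1102   552
12      FR  171   share    5071   342
13      FR   25  logout    6049    50
14      US  458  logout    5908   916
take 7 rows with smallest kbytes:
   country    n  action  kbytes  n_x2
3       CA  211  logout     729   422
8       DE  387  logout    1097   774
11      CA  276   share    1102   552
0       DE  177   click    3549   354
2       BR    1   click    4616     2
6       DE  422   share    4620   844
12      FR  171   share    5071   342
group by country: max(n_x2), max(kbytes):
         n_x2  kbytes
country              
BR          2    4616
CA        552    1102
DE        844    4620
FR        342    5071
add column n_x2_x5 = t['n_x2'] * 5:
         n_x2  kbytes  n_x2_x5
country                       
BR          2    4616       10
CA        552    1102     2760
DE        844    4620     4220
FR        342    5071     1710
add column n_x2_minus_n_x2_x5 = t['n_x2'] - t['n_x2_x5']:
         n_x2  kbytes  n_x2_x5  n_x2_minus_n_x2_x5
country                                           
BR          2    4616       10                  -8
CA        552    1102     2760               -2208
DE        844    4620     4220               -3376
FR        342    5071     1710               -1368
The sum of column 'n_x2_minus_n_x2_x5' is -6960.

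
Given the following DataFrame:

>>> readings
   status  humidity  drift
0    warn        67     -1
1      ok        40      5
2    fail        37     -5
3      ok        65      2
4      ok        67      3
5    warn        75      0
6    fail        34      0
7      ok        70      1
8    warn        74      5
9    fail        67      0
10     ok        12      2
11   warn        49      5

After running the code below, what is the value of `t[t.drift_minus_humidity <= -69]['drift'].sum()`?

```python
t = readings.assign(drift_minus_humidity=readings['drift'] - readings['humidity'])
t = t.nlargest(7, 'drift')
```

6

add column drift_minus_humidity = readings['drift'] - readings['humidity']:
   status  humidity  drift  drift_minus_humidity
0    warn        67     -1                   -68
1      ok        40      5                   -35
2    fail        37     -5                   -42
3      ok        65      2                   -63
4      ok        67      3                   -64
5    warn        75      0                   -75
6    fail        34      0                   -34
7      ok        70      1                   -69
8    warn        74      5                   -69
9    fail        67      0                   -67
10     ok        12      2                   -10
11   warn        49      5                   -44
take 7 rows with largest drift:
   status  humidity  drift  drift_minus_humidity
1      ok        40      5                   -35
8    warn        74      5                   -69
11   warn        49      5                   -44
4      ok        67      3                   -64
3      ok        65      2                   -63
10     ok        12      2                   -10
7      ok        70      1                   -69
filter rows where drift_minus_humidity <= -69:
  status  humidity  drift  drift_minus_humidity
8   warn        74      5                   -69
7     ok        70      1                   -69
The sum of column 'drift' is 6.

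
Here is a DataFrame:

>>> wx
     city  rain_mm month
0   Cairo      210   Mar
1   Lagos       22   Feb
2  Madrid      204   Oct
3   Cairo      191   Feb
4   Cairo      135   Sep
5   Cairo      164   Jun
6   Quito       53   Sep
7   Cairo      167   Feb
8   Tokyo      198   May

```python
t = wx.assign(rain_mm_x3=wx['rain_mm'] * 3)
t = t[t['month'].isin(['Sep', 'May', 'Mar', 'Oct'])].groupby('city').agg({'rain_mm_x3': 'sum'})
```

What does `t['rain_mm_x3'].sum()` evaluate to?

add column rain_mm_x3 = wx['rain_mm'] * 3:
     city  rain_mm month  rain_mm_x3
0   Cairo      210   Mar         630
1   Lagos       22   Feb          66
2  Madrid      204   Oct         612
3   Cairo      191   Feb         573
4   Cairo      135   Sep         405
5   Cairo      164   Jun         492
6   Quito       53   Sep         159
7   Cairo      167   Feb         501
8   Tokyo      198   May         594
filter rows where month in ['Sep', 'May', 'Mar', 'Oct']:
     city  rain_mm month  rain_mm_x3
0   Cairo      210   Mar         630
2  Madrid      204   Oct         612
4   Cairo      135   Sep         405
6   Quito       53   Sep         159
8   Tokyo      198   May         594
group by city, sum of rain_mm_x3:
        rain_mm_x3
city              
Cairo         1035
Madrid         612
Quito          159
Tokyo          594

2400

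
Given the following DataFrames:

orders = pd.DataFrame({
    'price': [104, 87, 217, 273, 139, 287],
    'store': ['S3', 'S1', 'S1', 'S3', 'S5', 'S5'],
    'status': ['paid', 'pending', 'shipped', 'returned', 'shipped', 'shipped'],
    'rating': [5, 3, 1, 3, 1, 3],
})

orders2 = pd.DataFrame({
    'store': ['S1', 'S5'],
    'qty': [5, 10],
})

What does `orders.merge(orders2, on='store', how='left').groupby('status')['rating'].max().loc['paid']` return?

5

merge on 'store' (how='left') → 6 rows:
   price store    status  rating   qty
0    104    S3      paid       5   NaN
1     87    S1   pending       3   5.0
2    217    S1   shipped       1   5.0
3    273    S3  returned       3   NaN
4    139    S5   shipped       1  10.0
5    287    S5   shipped       3  10.0
group by status, max of rating:
status
paid        5
pending     3
returned    3
shipped     3
Name: rating, dtype: int64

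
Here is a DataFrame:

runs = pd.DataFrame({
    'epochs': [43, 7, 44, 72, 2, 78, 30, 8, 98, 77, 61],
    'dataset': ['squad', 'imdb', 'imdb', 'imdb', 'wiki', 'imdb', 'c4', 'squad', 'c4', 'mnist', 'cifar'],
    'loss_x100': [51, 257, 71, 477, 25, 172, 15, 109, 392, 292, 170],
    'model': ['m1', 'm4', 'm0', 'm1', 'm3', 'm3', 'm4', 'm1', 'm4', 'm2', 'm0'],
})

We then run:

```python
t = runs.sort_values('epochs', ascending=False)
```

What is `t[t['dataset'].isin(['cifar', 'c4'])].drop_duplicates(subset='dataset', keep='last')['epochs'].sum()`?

sort by epochs descending:
    epochs dataset  loss_x100 model
8       98      c4        392    m4
5       78    imdb        172    m3
9       77   mnist        292    m2
3       72    imdb        477    m1
10      61   cifar        170    m0
2       44    imdb         71    m0
0       43   squad         51    m1
6       30      c4         15    m4
7        8   squad        109    m1
1        7    imdb        257    m4
4        2    wiki         25    m3
filter rows where dataset in ['cifar', 'c4']:
    epochs dataset  loss_x100 model
8       98      c4        392    m4
10      61   cifar        170    m0
6       30      c4         15    m4
drop duplicate dataset (keep=last):
    epochs dataset  loss_x100 model
10      61   cifar        170    m0
6       30      c4         15    m4

91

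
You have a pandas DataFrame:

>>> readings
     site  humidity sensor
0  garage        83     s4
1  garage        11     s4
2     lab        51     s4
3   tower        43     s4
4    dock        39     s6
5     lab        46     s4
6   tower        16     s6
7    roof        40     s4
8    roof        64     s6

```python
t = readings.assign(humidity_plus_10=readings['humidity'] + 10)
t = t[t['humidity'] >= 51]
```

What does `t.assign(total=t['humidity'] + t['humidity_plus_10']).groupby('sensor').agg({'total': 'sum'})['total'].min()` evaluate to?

add column humidity_plus_10 = readings['humidity'] + 10:
     site  humidity sensor  humidity_plus_10
0  garage        83     s4                93
1  garage        11     s4                21
2     lab        51     s4                61
3   tower        43     s4                53
4    dock        39     s6                49
5     lab        46     s4                56
6   tower        16     s6                26
7    roof        40     s4                50
8    roof        64     s6                74
filter rows where humidity >= 51:
     site  humidity sensor  humidity_plus_10
0  garage        83     s4                93
2     lab        51     s4                61
8    roof        64     s6                74
add column total = t['humidity'] + t['humidity_plus_10']:
     site  humidity sensor  humidity_plus_10  total
0  garage        83     s4                93    176
2     lab        51     s4                61    112
8    roof        64     s6                74    138
group by sensor, sum of total:
        total
sensor       
s4        288
s6        138

138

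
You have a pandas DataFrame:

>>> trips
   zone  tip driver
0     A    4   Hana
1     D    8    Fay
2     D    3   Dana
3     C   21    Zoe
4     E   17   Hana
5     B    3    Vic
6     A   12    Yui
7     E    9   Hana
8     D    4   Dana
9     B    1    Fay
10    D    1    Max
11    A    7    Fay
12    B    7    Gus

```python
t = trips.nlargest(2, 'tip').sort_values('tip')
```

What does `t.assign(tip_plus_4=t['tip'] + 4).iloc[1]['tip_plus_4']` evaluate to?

25

take 2 rows with largest tip:
  zone  tip driver
3    C   21    Zoe
4    E   17   Hana
sort by tip:
  zone  tip driver
4    E   17   Hana
3    C   21    Zoe
add column tip_plus_4 = t['tip'] + 4:
  zone  tip driver  tip_plus_4
4    E   17   Hana          21
3    C   21    Zoe          25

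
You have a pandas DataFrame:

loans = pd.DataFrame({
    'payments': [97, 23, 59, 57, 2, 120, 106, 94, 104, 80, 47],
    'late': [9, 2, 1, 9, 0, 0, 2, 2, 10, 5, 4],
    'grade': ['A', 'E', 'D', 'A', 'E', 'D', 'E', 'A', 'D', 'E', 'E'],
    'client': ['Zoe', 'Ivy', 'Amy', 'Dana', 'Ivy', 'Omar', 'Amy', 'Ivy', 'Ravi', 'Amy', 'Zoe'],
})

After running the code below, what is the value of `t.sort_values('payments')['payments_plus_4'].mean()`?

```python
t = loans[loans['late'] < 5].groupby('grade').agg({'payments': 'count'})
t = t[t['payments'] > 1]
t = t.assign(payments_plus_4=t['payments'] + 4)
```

filter rows where late < 5:
    payments  late grade client
1         23     2     E    Ivy
2         59     1     D    Amy
4          2     0     E    Ivy
5        120     0     D   Omar
6        106     2     E    Amy
7         94     2     A    Ivy
10        47     4     E    Zoe
group by grade, count of payments:
       payments
grade          
A             1
D             2
E             4
filter rows where payments > 1:
       payments
grade          
D             2
E             4
add column payments_plus_4 = t['payments'] + 4:
       payments  payments_plus_4
grade                           
D             2                6
E             4                8
sort by payments:
       payments  payments_plus_4
grade                           
D             2                6
E             4                8

7.0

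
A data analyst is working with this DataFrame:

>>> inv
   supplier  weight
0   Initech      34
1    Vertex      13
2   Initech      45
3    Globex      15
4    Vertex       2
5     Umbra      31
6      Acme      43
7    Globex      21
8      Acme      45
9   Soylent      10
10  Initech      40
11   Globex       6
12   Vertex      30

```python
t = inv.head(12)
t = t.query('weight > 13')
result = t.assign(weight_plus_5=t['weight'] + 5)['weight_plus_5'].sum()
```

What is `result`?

314

take first 12 rows:
   supplier  weight
0   Initech      34
1    Vertex      13
2   Initech      45
3    Globex      15
4    Vertex       2
5     Umbra      31
6      Acme      43
7    Globex      21
8      Acme      45
9   Soylent      10
10  Initech      40
11   Globex       6
filter rows where weight > 13:
   supplier  weight
0   Initech      34
2   Initech      45
3    Globex      15
5     Umbra      31
6      Acme      43
7    Globex      21
8      Acme      45
10  Initech      40
add column weight_plus_5 = t['weight'] + 5:
   supplier  weight  weight_plus_5
0   Initech      34             39
2   Initech      45             50
3    Globex      15             20
5     Umbra      31             36
6      Acme      43             48
7    Globex      21             26
8      Acme      45             50
10  Initech      40             45
Reading off the sum of column 'weight_plus_5', we get 314.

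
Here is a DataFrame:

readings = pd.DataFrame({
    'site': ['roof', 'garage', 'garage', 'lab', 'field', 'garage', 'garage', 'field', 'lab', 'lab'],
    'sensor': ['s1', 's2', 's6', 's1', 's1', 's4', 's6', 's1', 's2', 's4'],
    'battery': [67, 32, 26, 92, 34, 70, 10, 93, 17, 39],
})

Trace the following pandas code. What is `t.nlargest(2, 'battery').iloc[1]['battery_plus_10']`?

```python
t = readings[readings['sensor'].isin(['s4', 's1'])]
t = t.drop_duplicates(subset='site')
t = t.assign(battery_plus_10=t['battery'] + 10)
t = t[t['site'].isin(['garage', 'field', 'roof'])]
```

filter rows where sensor in ['s4', 's1']:
     site sensor  battery
0    roof     s1       67
3     lab     s1       92
4   field     s1       34
5  garage     s4       70
7   field     s1       93
9     lab     s4       39
drop duplicate site (keep=first):
     site sensor  battery
0    roof     s1       67
3     lab     s1       92
4   field     s1       34
5  garage     s4       70
add column battery_plus_10 = t['battery'] + 10:
     site sensor  battery  battery_plus_10
0    roof     s1       67               77
3     lab     s1       92              102
4   field     s1       34               44
5  garage     s4       70               80
filter rows where site in ['garage', 'field', 'roof']:
     site sensor  battery  battery_plus_10
0    roof     s1       67               77
4   field     s1       34               44
5  garage     s4       70               80
take 2 rows with largest battery:
     site sensor  battery  battery_plus_10
5  garage     s4       70               80
0    roof     s1       67               77

77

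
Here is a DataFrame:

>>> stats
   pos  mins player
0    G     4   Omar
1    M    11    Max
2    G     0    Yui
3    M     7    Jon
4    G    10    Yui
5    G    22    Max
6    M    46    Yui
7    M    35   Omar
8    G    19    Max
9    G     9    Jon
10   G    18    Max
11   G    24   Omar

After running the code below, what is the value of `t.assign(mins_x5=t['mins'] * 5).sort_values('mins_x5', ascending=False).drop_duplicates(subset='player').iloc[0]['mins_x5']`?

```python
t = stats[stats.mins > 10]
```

filter rows where mins > 10:
   pos  mins player
1    M    11    Max
5    G    22    Max
6    M    46    Yui
7    M    35   Omar
8    G    19    Max
10   G    18    Max
11   G    24   Omar
add column mins_x5 = t['mins'] * 5:
   pos  mins player  mins_x5
1    M    11    Max       55
5    G    22    Max      110
6    M    46    Yui      230
7    M    35   Omar      175
8    G    19    Max       95
10   G    18    Max       90
11   G    24   Omar      120
sort by mins_x5 descending:
   pos  mins player  mins_x5
6    M    46    Yui      230
7    M    35   Omar      175
11   G    24   Omar      120
5    G    22    Max      110
8    G    19    Max       95
10   G    18    Max       90
1    M    11    Max       55
drop duplicate player (keep=first):
  pos  mins player  mins_x5
6   M    46    Yui      230
7   M    35   Omar      175
5   G    22    Max      110
Then the value at position 0, column 'mins_x5': 230

230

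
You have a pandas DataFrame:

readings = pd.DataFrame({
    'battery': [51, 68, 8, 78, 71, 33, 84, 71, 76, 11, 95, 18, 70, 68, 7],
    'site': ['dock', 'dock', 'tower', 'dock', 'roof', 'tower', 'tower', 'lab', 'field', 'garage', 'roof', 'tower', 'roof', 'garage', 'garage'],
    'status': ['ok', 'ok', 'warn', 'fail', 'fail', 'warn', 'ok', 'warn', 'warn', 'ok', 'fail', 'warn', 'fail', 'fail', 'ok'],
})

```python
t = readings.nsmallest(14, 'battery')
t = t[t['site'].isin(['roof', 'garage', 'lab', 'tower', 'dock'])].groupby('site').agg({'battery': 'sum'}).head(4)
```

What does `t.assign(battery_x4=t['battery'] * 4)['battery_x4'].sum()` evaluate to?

take 14 rows with smallest battery:
    battery    site status
14        7  garage     ok
2         8   tower   warn
9        11  garage     ok
11       18   tower   warn
5        33   tower   warn
0        51    dock     ok
1        68    dock     ok
13       68  garage   fail
12       70    roof   fail
4        71    roof   fail
7        71     lab   warn
8        76   field   warn
3        78    dock   fail
6        84   tower     ok
filter rows where site in ['roof', 'garage', 'lab', 'tower', 'dock']:
    battery    site status
14        7  garage     ok
2         8   tower   warn
9        11  garage     ok
11       18   tower   warn
5        33   tower   warn
0        51    dock     ok
1        68    dock     ok
13       68  garage   fail
12       70    roof   fail
4        71    roof   fail
7        71     lab   warn
3        78    dock   fail
6        84   tower     ok
group by site, sum of battery:
        battery
site           
dock        197
garage       86
lab          71
roof        141
tower       143
take first 4 rows:
        battery
site           
dock        197
garage       86
lab          71
roof        141
add column battery_x4 = t['battery'] * 4:
        battery  battery_x4
site                       
dock        197         788
garage       86         344
lab          71         284
roof        141         564
Finally, sum of column 'battery_x4' = 1980.

1980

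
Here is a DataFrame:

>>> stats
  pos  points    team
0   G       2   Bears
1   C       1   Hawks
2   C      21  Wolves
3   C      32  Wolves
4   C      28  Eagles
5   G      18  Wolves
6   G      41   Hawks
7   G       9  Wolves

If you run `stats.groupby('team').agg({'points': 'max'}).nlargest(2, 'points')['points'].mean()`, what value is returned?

group by team, max of points:
        points
team          
Bears        2
Eagles      28
Hawks       41
Wolves      32
take 2 rows with largest points:
        points
team          
Hawks       41
Wolves      32
The mean of column 'points' is 36.5.

36.5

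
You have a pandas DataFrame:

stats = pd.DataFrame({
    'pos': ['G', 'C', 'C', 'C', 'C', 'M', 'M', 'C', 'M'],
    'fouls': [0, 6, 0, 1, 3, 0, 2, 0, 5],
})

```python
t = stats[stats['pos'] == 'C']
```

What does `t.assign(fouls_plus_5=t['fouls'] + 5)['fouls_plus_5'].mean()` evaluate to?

7.0

filter rows where pos == 'C':
  pos  fouls
1   C      6
2   C      0
3   C      1
4   C      3
7   C      0
add column fouls_plus_5 = t['fouls'] + 5:
  pos  fouls  fouls_plus_5
1   C      6            11
2   C      0             5
3   C      1             6
4   C      3             8
7   C      0             5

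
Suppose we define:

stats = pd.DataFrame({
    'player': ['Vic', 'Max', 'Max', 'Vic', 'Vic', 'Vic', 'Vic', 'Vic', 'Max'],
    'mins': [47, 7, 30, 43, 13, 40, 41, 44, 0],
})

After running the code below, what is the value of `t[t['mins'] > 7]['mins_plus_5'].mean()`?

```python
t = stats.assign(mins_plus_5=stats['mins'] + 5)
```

add column mins_plus_5 = stats['mins'] + 5:
  player  mins  mins_plus_5
0    Vic    47           52
1    Max     7           12
2    Max    30           35
3    Vic    43           48
4    Vic    13           18
5    Vic    40           45
6    Vic    41           46
7    Vic    44           49
8    Max     0            5
filter rows where mins > 7:
  player  mins  mins_plus_5
0    Vic    47           52
2    Max    30           35
3    Vic    43           48
4    Vic    13           18
5    Vic    40           45
6    Vic    41           46
7    Vic    44           49
So mean() = 41.8571428571.

41.8571428571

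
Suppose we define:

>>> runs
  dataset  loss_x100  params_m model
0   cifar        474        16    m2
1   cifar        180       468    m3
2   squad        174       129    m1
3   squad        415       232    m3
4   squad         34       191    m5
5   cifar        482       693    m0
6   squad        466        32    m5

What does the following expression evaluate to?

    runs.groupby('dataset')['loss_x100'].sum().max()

1136

group by dataset, sum of loss_x100:
dataset
cifar    1136
squad    1089
Name: loss_x100, dtype: int64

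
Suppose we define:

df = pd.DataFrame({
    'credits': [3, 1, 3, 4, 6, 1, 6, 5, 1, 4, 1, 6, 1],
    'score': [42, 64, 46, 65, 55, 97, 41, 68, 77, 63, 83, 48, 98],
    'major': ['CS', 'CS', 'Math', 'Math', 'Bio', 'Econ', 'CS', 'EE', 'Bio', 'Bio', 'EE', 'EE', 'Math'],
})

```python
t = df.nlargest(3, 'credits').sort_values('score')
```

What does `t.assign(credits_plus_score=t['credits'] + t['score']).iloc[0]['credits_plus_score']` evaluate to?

47

take 3 rows with largest credits:
    credits  score major
4         6     55   Bio
6         6     41    CS
11        6     48    EE
sort by score:
    credits  score major
6         6     41    CS
11        6     48    EE
4         6     55   Bio
add column credits_plus_score = t['credits'] + t['score']:
    credits  score major  credits_plus_score
6         6     41    CS                  47
11        6     48    EE                  54
4         6     55   Bio                  61
value at position 0, column 'credits_plus_score' → 47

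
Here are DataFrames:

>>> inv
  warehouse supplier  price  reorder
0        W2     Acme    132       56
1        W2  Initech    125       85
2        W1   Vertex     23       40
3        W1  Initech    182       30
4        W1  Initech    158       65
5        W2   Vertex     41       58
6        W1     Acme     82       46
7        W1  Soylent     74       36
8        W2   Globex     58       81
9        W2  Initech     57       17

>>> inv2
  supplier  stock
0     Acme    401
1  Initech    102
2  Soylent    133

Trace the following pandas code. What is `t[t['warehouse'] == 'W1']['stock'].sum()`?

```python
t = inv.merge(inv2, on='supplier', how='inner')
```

738

merge on 'supplier' (how='inner') → 7 rows:
  warehouse supplier  price  reorder  stock
0        W2     Acme    132       56    401
1        W2  Initech    125       85    102
2        W1  Initech    182       30    102
3        W1  Initech    158       65    102
4        W1     Acme     82       46    401
5        W1  Soylent     74       36    133
6        W2  Initech     57       17    102
filter rows where warehouse == 'W1':
  warehouse supplier  price  reorder  stock
2        W1  Initech    182       30    102
3        W1  Initech    158       65    102
4        W1     Acme     82       46    401
5        W1  Soylent     74       36    133
Hence 738.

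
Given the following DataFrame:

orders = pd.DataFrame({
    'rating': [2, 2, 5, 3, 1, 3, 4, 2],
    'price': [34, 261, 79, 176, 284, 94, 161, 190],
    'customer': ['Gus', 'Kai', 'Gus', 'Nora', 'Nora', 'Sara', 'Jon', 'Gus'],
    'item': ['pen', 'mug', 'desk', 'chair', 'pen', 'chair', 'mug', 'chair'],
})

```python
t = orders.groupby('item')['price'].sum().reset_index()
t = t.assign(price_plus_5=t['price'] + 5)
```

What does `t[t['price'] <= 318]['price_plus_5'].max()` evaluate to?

323

group by item, sum of price:
item
chair    460
desk      79
mug      422
pen      318
Name: price, dtype: int64
reset_index():
    item  price
0  chair    460
1   desk     79
2    mug    422
3    pen    318
add column price_plus_5 = t['price'] + 5:
    item  price  price_plus_5
0  chair    460           465
1   desk     79            84
2    mug    422           427
3    pen    318           323
filter rows where price <= 318:
   item  price  price_plus_5
1  desk     79            84
3   pen    318           323
max of column 'price_plus_5' → 323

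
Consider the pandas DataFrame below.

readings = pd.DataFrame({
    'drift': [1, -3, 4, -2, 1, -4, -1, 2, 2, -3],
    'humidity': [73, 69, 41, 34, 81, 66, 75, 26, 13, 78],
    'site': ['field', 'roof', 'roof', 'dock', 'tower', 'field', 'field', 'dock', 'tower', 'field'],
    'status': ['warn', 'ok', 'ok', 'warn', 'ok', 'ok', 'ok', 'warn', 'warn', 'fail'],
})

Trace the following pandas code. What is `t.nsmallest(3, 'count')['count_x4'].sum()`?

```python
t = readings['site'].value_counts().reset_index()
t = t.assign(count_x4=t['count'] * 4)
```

24

value_counts of site:
site
field    4
roof     2
dock     2
tower    2
Name: count, dtype: int64
reset_index():
    site  count
0  field      4
1   roof      2
2   dock      2
3  tower      2
add column count_x4 = t['count'] * 4:
    site  count  count_x4
0  field      4        16
1   roof      2         8
2   dock      2         8
3  tower      2         8
take 3 rows with smallest count:
    site  count  count_x4
1   roof      2         8
2   dock      2         8
3  tower      2         8
Taking the sum of column 'count_x4' gives 24.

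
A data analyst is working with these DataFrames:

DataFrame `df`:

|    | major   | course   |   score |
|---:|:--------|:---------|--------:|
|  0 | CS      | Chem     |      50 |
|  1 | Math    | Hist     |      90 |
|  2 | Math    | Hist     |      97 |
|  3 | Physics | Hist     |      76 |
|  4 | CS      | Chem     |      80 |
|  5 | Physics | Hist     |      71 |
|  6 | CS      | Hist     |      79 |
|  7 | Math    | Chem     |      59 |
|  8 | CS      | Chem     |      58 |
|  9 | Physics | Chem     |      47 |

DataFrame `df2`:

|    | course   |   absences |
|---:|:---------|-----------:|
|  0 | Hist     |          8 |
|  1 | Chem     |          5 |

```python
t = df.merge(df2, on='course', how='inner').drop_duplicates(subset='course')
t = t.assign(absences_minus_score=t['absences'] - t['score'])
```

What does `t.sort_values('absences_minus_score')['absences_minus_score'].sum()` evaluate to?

merge on 'course' (how='inner') → 10 rows:
     major course  score  absences
0       CS   Chem     50         5
1     Math   Hist     90         8
2     Math   Hist     97         8
3  Physics   Hist     76         8
4       CS   Chem     80         5
5  Physics   Hist     71         8
6       CS   Hist     79         8
7     Math   Chem     59         5
8       CS   Chem     58         5
9  Physics   Chem     47         5
drop duplicate course (keep=first):
  major course  score  absences
0    CS   Chem     50         5
1  Math   Hist     90         8
add column absences_minus_score = t['absences'] - t['score']:
  major course  score  absences  absences_minus_score
0    CS   Chem     50         5                   -45
1  Math   Hist     90         8                   -82
sort by absences_minus_score:
  major course  score  absences  absences_minus_score
1  Math   Hist     90         8                   -82
0    CS   Chem     50         5                   -45

-127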